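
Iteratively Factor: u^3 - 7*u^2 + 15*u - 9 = (u - 3)*(u^2 - 4*u + 3) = (u - 3)^2*(u - 1)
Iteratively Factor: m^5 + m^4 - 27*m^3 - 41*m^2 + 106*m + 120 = (m + 1)*(m^4 - 27*m^2 - 14*m + 120) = (m + 1)*(m + 3)*(m^3 - 3*m^2 - 18*m + 40) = (m - 5)*(m + 1)*(m + 3)*(m^2 + 2*m - 8) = (m - 5)*(m + 1)*(m + 3)*(m + 4)*(m - 2)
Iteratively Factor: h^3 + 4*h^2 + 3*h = (h + 1)*(h^2 + 3*h) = h*(h + 1)*(h + 3)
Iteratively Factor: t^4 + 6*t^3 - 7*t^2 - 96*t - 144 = (t + 3)*(t^3 + 3*t^2 - 16*t - 48) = (t + 3)*(t + 4)*(t^2 - t - 12) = (t + 3)^2*(t + 4)*(t - 4)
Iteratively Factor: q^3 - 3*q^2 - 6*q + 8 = (q - 1)*(q^2 - 2*q - 8) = (q - 4)*(q - 1)*(q + 2)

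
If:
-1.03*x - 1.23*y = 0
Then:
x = -1.19417475728155*y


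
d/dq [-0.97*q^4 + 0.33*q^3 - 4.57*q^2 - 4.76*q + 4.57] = -3.88*q^3 + 0.99*q^2 - 9.14*q - 4.76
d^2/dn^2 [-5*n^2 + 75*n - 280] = -10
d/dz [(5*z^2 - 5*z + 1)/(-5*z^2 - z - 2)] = (-30*z^2 - 10*z + 11)/(25*z^4 + 10*z^3 + 21*z^2 + 4*z + 4)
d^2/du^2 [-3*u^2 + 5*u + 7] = -6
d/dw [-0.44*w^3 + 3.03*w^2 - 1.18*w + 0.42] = -1.32*w^2 + 6.06*w - 1.18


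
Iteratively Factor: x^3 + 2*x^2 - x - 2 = (x + 1)*(x^2 + x - 2) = (x - 1)*(x + 1)*(x + 2)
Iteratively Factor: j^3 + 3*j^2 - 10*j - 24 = (j + 2)*(j^2 + j - 12) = (j - 3)*(j + 2)*(j + 4)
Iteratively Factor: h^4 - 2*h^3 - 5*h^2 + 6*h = (h - 3)*(h^3 + h^2 - 2*h) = (h - 3)*(h - 1)*(h^2 + 2*h) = (h - 3)*(h - 1)*(h + 2)*(h)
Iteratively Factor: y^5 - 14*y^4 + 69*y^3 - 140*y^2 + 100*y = (y - 2)*(y^4 - 12*y^3 + 45*y^2 - 50*y) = (y - 2)^2*(y^3 - 10*y^2 + 25*y) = y*(y - 2)^2*(y^2 - 10*y + 25) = y*(y - 5)*(y - 2)^2*(y - 5)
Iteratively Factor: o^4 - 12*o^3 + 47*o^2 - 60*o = (o - 5)*(o^3 - 7*o^2 + 12*o) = (o - 5)*(o - 3)*(o^2 - 4*o) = o*(o - 5)*(o - 3)*(o - 4)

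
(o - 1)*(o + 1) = o^2 - 1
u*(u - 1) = u^2 - u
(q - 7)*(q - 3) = q^2 - 10*q + 21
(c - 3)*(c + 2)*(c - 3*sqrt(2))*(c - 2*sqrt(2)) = c^4 - 5*sqrt(2)*c^3 - c^3 + 6*c^2 + 5*sqrt(2)*c^2 - 12*c + 30*sqrt(2)*c - 72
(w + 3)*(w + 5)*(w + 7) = w^3 + 15*w^2 + 71*w + 105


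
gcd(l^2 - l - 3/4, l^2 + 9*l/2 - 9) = l - 3/2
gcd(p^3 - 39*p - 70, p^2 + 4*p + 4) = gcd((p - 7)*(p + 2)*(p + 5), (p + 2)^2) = p + 2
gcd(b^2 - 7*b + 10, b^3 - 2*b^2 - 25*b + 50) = b^2 - 7*b + 10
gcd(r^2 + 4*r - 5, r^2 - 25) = r + 5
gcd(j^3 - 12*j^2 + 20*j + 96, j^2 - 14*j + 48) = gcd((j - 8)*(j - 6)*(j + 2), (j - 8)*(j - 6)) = j^2 - 14*j + 48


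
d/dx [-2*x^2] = -4*x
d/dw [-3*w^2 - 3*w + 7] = -6*w - 3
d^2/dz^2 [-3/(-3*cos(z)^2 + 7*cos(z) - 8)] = 3*(36*sin(z)^4 + 29*sin(z)^2 + 539*cos(z)/4 - 63*cos(3*z)/4 - 115)/(3*sin(z)^2 + 7*cos(z) - 11)^3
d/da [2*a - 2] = 2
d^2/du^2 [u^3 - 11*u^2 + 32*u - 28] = 6*u - 22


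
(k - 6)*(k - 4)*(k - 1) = k^3 - 11*k^2 + 34*k - 24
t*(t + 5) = t^2 + 5*t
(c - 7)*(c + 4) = c^2 - 3*c - 28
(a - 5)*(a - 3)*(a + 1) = a^3 - 7*a^2 + 7*a + 15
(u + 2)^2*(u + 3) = u^3 + 7*u^2 + 16*u + 12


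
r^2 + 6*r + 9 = (r + 3)^2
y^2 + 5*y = y*(y + 5)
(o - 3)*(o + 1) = o^2 - 2*o - 3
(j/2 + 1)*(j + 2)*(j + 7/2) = j^3/2 + 15*j^2/4 + 9*j + 7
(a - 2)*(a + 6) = a^2 + 4*a - 12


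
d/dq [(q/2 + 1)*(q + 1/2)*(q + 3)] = 3*q^2/2 + 11*q/2 + 17/4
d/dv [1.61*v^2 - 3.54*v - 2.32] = 3.22*v - 3.54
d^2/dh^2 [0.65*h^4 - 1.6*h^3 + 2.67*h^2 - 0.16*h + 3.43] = 7.8*h^2 - 9.6*h + 5.34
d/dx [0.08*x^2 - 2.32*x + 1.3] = 0.16*x - 2.32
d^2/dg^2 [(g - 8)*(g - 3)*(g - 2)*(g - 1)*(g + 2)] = 20*g^3 - 144*g^2 + 186*g + 48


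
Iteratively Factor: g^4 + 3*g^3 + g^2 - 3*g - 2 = (g - 1)*(g^3 + 4*g^2 + 5*g + 2) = (g - 1)*(g + 1)*(g^2 + 3*g + 2) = (g - 1)*(g + 1)*(g + 2)*(g + 1)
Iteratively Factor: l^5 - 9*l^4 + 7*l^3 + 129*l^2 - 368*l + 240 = (l - 1)*(l^4 - 8*l^3 - l^2 + 128*l - 240) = (l - 5)*(l - 1)*(l^3 - 3*l^2 - 16*l + 48) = (l - 5)*(l - 3)*(l - 1)*(l^2 - 16) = (l - 5)*(l - 4)*(l - 3)*(l - 1)*(l + 4)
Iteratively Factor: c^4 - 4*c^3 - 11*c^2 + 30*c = (c + 3)*(c^3 - 7*c^2 + 10*c) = (c - 5)*(c + 3)*(c^2 - 2*c) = (c - 5)*(c - 2)*(c + 3)*(c)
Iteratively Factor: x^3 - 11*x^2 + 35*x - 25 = (x - 5)*(x^2 - 6*x + 5) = (x - 5)^2*(x - 1)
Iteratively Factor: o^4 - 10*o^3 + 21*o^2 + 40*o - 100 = (o + 2)*(o^3 - 12*o^2 + 45*o - 50) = (o - 5)*(o + 2)*(o^2 - 7*o + 10) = (o - 5)*(o - 2)*(o + 2)*(o - 5)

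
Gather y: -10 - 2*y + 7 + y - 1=-y - 4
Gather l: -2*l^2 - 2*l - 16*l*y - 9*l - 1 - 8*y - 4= -2*l^2 + l*(-16*y - 11) - 8*y - 5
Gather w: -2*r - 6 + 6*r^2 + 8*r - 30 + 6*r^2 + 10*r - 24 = 12*r^2 + 16*r - 60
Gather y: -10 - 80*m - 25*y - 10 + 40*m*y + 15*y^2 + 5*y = -80*m + 15*y^2 + y*(40*m - 20) - 20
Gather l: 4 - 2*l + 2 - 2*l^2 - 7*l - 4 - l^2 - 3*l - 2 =-3*l^2 - 12*l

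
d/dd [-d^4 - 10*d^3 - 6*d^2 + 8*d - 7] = -4*d^3 - 30*d^2 - 12*d + 8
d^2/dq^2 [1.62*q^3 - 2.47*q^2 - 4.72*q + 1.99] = 9.72*q - 4.94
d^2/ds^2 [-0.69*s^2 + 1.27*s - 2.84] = -1.38000000000000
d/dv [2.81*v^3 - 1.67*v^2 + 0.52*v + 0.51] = 8.43*v^2 - 3.34*v + 0.52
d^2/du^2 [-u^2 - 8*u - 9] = -2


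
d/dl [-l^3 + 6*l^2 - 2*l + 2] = -3*l^2 + 12*l - 2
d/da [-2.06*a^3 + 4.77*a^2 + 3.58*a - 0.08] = -6.18*a^2 + 9.54*a + 3.58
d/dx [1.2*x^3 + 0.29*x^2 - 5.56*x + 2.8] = 3.6*x^2 + 0.58*x - 5.56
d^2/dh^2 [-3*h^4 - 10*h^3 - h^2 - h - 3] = -36*h^2 - 60*h - 2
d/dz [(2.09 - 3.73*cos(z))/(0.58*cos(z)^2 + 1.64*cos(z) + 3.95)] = (-2.1634*cos(z)^2 + 2.4244*cos(z) + 18.1611)*sin(z)/(0.3364*cos(z)^4 + 1.9024*cos(z)^3 + 7.2716*cos(z)^2 + 12.956*cos(z) + 15.6025)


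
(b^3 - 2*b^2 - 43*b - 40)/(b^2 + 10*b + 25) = (b^2 - 7*b - 8)/(b + 5)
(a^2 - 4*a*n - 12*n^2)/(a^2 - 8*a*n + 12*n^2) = (a + 2*n)/(a - 2*n)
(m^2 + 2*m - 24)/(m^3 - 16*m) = (m + 6)/(m*(m + 4))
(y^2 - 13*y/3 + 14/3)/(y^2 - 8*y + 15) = (3*y^2 - 13*y + 14)/(3*(y^2 - 8*y + 15))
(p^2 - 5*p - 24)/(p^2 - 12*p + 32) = (p + 3)/(p - 4)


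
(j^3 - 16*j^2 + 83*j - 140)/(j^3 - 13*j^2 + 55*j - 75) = (j^2 - 11*j + 28)/(j^2 - 8*j + 15)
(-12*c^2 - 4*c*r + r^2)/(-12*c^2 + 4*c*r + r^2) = (-12*c^2 - 4*c*r + r^2)/(-12*c^2 + 4*c*r + r^2)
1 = 1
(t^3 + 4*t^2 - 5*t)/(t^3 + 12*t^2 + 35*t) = (t - 1)/(t + 7)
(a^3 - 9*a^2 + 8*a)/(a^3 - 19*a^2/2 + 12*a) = 2*(a - 1)/(2*a - 3)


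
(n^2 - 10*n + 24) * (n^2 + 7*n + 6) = n^4 - 3*n^3 - 40*n^2 + 108*n + 144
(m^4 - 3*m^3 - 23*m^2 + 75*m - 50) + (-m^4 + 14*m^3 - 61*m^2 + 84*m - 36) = 11*m^3 - 84*m^2 + 159*m - 86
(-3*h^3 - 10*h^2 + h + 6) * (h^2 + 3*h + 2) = -3*h^5 - 19*h^4 - 35*h^3 - 11*h^2 + 20*h + 12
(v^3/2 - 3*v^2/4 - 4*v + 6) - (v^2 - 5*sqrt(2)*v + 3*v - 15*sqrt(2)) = v^3/2 - 7*v^2/4 - 7*v + 5*sqrt(2)*v + 6 + 15*sqrt(2)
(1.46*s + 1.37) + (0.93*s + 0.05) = 2.39*s + 1.42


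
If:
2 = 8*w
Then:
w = 1/4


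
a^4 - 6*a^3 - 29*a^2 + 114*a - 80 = (a - 8)*(a - 2)*(a - 1)*(a + 5)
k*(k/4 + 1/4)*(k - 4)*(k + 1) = k^4/4 - k^3/2 - 7*k^2/4 - k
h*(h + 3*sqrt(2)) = h^2 + 3*sqrt(2)*h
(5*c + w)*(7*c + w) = 35*c^2 + 12*c*w + w^2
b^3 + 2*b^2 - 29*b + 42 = (b - 3)*(b - 2)*(b + 7)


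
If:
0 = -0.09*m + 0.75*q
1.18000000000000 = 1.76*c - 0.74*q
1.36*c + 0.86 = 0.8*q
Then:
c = 3.94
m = 64.71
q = 7.76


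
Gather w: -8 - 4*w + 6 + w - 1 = -3*w - 3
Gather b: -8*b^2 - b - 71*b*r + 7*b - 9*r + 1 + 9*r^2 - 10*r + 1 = -8*b^2 + b*(6 - 71*r) + 9*r^2 - 19*r + 2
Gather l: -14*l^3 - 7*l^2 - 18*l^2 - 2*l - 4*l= -14*l^3 - 25*l^2 - 6*l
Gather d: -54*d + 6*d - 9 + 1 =-48*d - 8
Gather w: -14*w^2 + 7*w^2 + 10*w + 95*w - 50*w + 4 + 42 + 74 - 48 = -7*w^2 + 55*w + 72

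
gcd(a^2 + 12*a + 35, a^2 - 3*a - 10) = 1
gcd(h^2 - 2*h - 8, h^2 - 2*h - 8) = h^2 - 2*h - 8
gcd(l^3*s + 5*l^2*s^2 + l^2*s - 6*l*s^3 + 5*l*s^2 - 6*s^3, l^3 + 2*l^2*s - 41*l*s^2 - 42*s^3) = 1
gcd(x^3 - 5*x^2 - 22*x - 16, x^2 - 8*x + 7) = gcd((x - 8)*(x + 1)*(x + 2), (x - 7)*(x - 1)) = 1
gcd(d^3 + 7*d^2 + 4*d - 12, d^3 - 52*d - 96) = d^2 + 8*d + 12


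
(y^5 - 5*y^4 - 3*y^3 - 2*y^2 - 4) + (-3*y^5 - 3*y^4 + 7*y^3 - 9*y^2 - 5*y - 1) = -2*y^5 - 8*y^4 + 4*y^3 - 11*y^2 - 5*y - 5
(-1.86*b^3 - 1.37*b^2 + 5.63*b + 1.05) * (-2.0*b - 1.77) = 3.72*b^4 + 6.0322*b^3 - 8.8351*b^2 - 12.0651*b - 1.8585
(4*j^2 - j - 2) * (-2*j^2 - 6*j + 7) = -8*j^4 - 22*j^3 + 38*j^2 + 5*j - 14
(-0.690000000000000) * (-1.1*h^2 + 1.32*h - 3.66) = 0.759*h^2 - 0.9108*h + 2.5254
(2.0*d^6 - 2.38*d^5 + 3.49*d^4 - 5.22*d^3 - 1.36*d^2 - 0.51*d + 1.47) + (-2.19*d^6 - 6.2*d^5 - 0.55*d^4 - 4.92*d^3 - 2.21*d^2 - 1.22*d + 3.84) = -0.19*d^6 - 8.58*d^5 + 2.94*d^4 - 10.14*d^3 - 3.57*d^2 - 1.73*d + 5.31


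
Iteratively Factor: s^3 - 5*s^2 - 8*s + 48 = (s - 4)*(s^2 - s - 12) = (s - 4)^2*(s + 3)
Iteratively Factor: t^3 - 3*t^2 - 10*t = (t)*(t^2 - 3*t - 10) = t*(t - 5)*(t + 2)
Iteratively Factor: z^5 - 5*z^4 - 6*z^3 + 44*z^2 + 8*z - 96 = (z - 2)*(z^4 - 3*z^3 - 12*z^2 + 20*z + 48) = (z - 4)*(z - 2)*(z^3 + z^2 - 8*z - 12) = (z - 4)*(z - 2)*(z + 2)*(z^2 - z - 6) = (z - 4)*(z - 3)*(z - 2)*(z + 2)*(z + 2)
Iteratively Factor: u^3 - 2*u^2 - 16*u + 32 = (u + 4)*(u^2 - 6*u + 8) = (u - 4)*(u + 4)*(u - 2)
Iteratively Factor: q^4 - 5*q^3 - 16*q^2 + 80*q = (q)*(q^3 - 5*q^2 - 16*q + 80) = q*(q - 4)*(q^2 - q - 20) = q*(q - 4)*(q + 4)*(q - 5)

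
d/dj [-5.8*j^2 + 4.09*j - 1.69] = 4.09 - 11.6*j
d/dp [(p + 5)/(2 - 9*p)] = 47/(9*p - 2)^2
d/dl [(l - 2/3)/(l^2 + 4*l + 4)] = (10/3 - l)/(l^3 + 6*l^2 + 12*l + 8)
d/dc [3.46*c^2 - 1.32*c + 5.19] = 6.92*c - 1.32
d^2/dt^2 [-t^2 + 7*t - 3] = -2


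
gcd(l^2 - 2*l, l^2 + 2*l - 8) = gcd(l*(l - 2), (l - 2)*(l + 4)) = l - 2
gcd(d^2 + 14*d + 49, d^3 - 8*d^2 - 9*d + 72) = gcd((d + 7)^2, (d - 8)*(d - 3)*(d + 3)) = 1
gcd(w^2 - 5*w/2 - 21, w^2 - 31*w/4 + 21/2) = w - 6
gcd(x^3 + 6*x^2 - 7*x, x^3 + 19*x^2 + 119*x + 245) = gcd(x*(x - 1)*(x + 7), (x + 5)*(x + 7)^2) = x + 7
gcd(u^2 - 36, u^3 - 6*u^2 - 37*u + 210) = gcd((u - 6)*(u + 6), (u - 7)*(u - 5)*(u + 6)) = u + 6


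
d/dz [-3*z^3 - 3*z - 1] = -9*z^2 - 3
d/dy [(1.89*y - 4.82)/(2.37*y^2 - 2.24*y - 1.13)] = (-4.4793*y^2 + 22.8468*y - 12.9325)/(5.6169*y^4 - 10.6176*y^3 - 0.338599999999999*y^2 + 5.0624*y + 1.2769)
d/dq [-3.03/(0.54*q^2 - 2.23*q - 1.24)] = (3.2724*q - 6.7569)/(-0.54*q^2 + 2.23*q + 1.24)^2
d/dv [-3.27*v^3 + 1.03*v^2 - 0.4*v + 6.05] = -9.81*v^2 + 2.06*v - 0.4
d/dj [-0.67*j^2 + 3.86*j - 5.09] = 3.86 - 1.34*j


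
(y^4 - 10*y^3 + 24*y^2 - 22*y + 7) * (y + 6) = y^5 - 4*y^4 - 36*y^3 + 122*y^2 - 125*y + 42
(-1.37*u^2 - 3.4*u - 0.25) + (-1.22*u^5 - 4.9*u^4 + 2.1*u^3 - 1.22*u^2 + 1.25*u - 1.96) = -1.22*u^5 - 4.9*u^4 + 2.1*u^3 - 2.59*u^2 - 2.15*u - 2.21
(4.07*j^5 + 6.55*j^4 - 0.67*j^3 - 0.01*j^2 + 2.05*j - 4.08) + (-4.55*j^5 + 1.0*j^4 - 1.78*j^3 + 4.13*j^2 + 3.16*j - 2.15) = -0.48*j^5 + 7.55*j^4 - 2.45*j^3 + 4.12*j^2 + 5.21*j - 6.23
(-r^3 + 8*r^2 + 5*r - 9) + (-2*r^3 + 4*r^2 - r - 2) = -3*r^3 + 12*r^2 + 4*r - 11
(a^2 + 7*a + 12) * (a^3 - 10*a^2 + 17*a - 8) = a^5 - 3*a^4 - 41*a^3 - 9*a^2 + 148*a - 96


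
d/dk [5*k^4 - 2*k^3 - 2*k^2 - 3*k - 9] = 20*k^3 - 6*k^2 - 4*k - 3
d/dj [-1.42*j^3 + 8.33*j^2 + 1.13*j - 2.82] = -4.26*j^2 + 16.66*j + 1.13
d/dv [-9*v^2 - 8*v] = -18*v - 8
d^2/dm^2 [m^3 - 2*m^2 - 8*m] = 6*m - 4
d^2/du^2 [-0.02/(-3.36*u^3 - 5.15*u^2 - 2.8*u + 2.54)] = (-(0.4032*u + 0.206)*(3.36*u^3 + 5.15*u^2 + 2.8*u - 2.54) + 0.02*(10.08*u^2 + 10.3*u + 2.8)*(20.16*u^2 + 20.6*u + 5.6))/(3.36*u^3 + 5.15*u^2 + 2.8*u - 2.54)^3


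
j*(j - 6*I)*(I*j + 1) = I*j^3 + 7*j^2 - 6*I*j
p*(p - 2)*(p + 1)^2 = p^4 - 3*p^2 - 2*p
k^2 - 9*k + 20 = (k - 5)*(k - 4)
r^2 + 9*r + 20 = (r + 4)*(r + 5)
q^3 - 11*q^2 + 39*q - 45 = (q - 5)*(q - 3)^2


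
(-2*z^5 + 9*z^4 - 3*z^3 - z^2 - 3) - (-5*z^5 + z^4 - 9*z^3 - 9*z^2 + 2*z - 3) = 3*z^5 + 8*z^4 + 6*z^3 + 8*z^2 - 2*z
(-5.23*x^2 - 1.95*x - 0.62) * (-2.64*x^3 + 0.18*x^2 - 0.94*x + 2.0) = 13.8072*x^5 + 4.2066*x^4 + 6.202*x^3 - 8.7386*x^2 - 3.3172*x - 1.24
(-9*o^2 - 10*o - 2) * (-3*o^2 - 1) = 27*o^4 + 30*o^3 + 15*o^2 + 10*o + 2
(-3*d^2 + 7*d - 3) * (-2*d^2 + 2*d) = 6*d^4 - 20*d^3 + 20*d^2 - 6*d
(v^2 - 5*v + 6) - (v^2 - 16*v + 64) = 11*v - 58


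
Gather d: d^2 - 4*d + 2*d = d^2 - 2*d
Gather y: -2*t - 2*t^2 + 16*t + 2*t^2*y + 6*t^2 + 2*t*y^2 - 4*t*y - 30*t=4*t^2 + 2*t*y^2 - 16*t + y*(2*t^2 - 4*t)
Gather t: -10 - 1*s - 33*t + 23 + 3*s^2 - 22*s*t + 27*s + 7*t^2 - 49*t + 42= 3*s^2 + 26*s + 7*t^2 + t*(-22*s - 82) + 55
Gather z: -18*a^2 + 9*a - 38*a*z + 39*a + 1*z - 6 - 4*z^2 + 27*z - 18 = -18*a^2 + 48*a - 4*z^2 + z*(28 - 38*a) - 24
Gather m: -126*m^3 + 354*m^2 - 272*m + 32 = -126*m^3 + 354*m^2 - 272*m + 32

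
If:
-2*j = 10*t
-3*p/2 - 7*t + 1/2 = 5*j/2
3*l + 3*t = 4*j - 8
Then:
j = -5*t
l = -23*t/3 - 8/3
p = 11*t/3 + 1/3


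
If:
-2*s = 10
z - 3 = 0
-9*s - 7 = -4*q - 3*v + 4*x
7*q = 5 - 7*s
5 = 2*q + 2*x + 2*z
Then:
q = 40/7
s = -5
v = -200/7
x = -87/14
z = 3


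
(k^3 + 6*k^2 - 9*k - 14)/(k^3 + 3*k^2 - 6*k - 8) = (k + 7)/(k + 4)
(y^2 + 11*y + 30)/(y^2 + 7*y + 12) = (y^2 + 11*y + 30)/(y^2 + 7*y + 12)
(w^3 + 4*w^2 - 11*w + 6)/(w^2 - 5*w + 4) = (w^2 + 5*w - 6)/(w - 4)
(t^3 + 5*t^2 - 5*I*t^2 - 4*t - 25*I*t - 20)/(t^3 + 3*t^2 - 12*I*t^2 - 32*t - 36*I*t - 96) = (t^2 + t*(5 - I) - 5*I)/(t^2 + t*(3 - 8*I) - 24*I)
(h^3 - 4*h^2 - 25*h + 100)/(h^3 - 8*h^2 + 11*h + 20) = (h + 5)/(h + 1)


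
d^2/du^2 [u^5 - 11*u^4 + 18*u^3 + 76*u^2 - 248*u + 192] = 20*u^3 - 132*u^2 + 108*u + 152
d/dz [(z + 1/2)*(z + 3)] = 2*z + 7/2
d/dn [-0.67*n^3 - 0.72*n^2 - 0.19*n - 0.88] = -2.01*n^2 - 1.44*n - 0.19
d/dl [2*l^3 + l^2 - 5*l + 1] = 6*l^2 + 2*l - 5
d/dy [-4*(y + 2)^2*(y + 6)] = 4*(-3*y - 14)*(y + 2)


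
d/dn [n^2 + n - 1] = 2*n + 1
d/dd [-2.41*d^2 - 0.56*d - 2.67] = -4.82*d - 0.56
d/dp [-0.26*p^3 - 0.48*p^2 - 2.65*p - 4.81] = -0.78*p^2 - 0.96*p - 2.65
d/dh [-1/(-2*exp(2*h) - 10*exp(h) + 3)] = (-4*exp(h) - 10)*exp(h)/(2*exp(2*h) + 10*exp(h) - 3)^2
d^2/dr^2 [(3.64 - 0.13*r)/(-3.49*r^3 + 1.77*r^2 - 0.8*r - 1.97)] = (9.500478*r^5 - 536.845062*r^4 + 359.854586*r^3 - 140.125284*r^2 + 183.801774*r - 30.453592)/(42.508549*r^9 - 64.676331*r^8 + 62.033703*r^7 + 36.788118*r^6 - 58.795926*r^5 + 48.118479*r^4 + 24.407903*r^3 - 16.825179*r^2 + 9.31416*r + 7.645373)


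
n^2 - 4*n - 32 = (n - 8)*(n + 4)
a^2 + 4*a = a*(a + 4)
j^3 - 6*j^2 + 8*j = j*(j - 4)*(j - 2)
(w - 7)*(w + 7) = w^2 - 49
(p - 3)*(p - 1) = p^2 - 4*p + 3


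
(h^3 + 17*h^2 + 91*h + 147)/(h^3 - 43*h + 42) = (h^2 + 10*h + 21)/(h^2 - 7*h + 6)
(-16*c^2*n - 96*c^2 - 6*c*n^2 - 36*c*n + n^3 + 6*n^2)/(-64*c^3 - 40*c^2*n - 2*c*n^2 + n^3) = (n + 6)/(4*c + n)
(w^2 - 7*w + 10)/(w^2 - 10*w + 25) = (w - 2)/(w - 5)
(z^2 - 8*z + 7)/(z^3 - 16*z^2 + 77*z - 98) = (z - 1)/(z^2 - 9*z + 14)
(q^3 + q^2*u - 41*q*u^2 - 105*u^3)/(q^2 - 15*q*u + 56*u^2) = (q^2 + 8*q*u + 15*u^2)/(q - 8*u)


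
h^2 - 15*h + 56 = (h - 8)*(h - 7)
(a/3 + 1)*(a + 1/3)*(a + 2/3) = a^3/3 + 4*a^2/3 + 29*a/27 + 2/9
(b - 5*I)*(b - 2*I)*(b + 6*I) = b^3 - I*b^2 + 32*b - 60*I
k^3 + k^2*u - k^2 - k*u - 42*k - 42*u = (k - 7)*(k + 6)*(k + u)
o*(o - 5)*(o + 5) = o^3 - 25*o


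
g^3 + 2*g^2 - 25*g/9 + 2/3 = (g - 2/3)*(g - 1/3)*(g + 3)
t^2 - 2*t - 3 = (t - 3)*(t + 1)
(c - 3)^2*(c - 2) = c^3 - 8*c^2 + 21*c - 18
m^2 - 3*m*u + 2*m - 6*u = (m + 2)*(m - 3*u)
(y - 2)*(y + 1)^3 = y^4 + y^3 - 3*y^2 - 5*y - 2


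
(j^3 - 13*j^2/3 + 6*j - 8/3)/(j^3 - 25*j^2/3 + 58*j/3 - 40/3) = (j - 1)/(j - 5)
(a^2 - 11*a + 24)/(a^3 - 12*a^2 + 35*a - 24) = 1/(a - 1)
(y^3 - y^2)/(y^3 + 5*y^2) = (y - 1)/(y + 5)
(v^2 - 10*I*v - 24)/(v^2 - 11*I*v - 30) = (v - 4*I)/(v - 5*I)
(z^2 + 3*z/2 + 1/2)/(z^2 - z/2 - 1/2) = (z + 1)/(z - 1)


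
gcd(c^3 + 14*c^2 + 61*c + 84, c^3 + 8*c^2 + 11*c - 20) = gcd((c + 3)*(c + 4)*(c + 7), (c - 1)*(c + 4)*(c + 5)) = c + 4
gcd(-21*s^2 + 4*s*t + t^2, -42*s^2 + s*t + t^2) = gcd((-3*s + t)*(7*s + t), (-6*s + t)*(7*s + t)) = 7*s + t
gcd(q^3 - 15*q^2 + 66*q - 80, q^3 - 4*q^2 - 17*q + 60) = q - 5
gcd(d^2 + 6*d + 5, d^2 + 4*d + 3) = d + 1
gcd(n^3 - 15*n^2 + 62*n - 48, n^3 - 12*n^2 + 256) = n - 8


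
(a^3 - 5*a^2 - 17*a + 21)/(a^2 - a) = a - 4 - 21/a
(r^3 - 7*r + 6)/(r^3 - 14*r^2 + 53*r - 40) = (r^2 + r - 6)/(r^2 - 13*r + 40)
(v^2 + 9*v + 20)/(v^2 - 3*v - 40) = (v + 4)/(v - 8)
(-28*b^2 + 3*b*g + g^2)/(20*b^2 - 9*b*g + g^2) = (-7*b - g)/(5*b - g)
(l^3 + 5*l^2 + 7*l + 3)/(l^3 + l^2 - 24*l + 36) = (l^3 + 5*l^2 + 7*l + 3)/(l^3 + l^2 - 24*l + 36)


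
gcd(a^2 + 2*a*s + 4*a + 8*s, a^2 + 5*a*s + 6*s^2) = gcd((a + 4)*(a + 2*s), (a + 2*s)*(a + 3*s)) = a + 2*s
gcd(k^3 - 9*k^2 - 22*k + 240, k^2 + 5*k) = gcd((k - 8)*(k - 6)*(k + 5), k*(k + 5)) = k + 5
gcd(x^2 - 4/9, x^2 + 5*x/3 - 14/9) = x - 2/3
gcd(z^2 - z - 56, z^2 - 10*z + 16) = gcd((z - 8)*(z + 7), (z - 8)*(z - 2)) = z - 8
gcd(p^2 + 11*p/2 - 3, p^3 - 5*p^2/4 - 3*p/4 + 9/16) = p - 1/2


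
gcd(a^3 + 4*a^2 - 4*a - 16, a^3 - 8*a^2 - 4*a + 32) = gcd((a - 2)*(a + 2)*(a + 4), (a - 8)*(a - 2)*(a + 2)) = a^2 - 4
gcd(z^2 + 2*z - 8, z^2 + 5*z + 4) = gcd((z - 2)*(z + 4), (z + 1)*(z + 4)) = z + 4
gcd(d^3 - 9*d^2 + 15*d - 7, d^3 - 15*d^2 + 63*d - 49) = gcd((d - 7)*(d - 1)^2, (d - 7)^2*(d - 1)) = d^2 - 8*d + 7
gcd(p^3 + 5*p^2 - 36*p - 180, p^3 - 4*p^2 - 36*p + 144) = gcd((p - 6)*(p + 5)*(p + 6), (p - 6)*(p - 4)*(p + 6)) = p^2 - 36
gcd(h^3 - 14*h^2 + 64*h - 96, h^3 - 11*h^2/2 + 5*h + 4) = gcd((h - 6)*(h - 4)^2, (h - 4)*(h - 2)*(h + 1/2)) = h - 4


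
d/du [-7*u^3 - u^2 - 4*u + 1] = -21*u^2 - 2*u - 4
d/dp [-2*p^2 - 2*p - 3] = -4*p - 2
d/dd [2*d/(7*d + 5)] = 10/(7*d + 5)^2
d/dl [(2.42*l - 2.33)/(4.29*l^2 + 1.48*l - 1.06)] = (-10.3818*l^2 + 19.9914*l + 0.8832)/(18.4041*l^4 + 12.6984*l^3 - 6.9044*l^2 - 3.1376*l + 1.1236)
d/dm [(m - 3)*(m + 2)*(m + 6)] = 3*m^2 + 10*m - 12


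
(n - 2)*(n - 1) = n^2 - 3*n + 2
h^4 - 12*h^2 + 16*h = h*(h - 2)^2*(h + 4)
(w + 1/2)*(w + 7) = w^2 + 15*w/2 + 7/2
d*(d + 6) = d^2 + 6*d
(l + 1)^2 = l^2 + 2*l + 1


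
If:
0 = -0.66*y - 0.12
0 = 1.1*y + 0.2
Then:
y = -0.18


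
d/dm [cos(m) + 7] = -sin(m)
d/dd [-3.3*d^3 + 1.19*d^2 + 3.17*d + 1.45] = -9.9*d^2 + 2.38*d + 3.17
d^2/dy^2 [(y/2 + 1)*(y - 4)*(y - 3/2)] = 3*y - 7/2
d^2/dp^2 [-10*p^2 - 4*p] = -20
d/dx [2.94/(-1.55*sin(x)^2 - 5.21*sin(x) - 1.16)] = (9.114*sin(x) + 15.3174)*cos(x)/(1.55*sin(x)^2 + 5.21*sin(x) + 1.16)^2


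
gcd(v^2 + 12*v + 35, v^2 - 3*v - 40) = v + 5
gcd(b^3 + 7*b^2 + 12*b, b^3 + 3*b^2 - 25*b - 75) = b + 3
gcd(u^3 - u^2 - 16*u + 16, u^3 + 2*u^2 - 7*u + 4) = u^2 + 3*u - 4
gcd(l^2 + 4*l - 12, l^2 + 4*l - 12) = l^2 + 4*l - 12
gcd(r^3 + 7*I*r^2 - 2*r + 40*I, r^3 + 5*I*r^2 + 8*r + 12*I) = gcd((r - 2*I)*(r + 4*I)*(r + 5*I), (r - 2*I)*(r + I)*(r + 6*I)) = r - 2*I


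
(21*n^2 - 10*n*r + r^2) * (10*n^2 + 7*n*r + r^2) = 210*n^4 + 47*n^3*r - 39*n^2*r^2 - 3*n*r^3 + r^4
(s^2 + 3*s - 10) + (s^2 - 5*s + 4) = 2*s^2 - 2*s - 6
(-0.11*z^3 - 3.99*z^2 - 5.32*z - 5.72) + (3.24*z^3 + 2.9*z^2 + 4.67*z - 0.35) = 3.13*z^3 - 1.09*z^2 - 0.65*z - 6.07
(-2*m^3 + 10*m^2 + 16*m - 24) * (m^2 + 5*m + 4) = -2*m^5 + 58*m^3 + 96*m^2 - 56*m - 96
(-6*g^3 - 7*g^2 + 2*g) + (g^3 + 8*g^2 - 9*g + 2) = -5*g^3 + g^2 - 7*g + 2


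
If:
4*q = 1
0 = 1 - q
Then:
No Solution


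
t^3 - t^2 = t^2*(t - 1)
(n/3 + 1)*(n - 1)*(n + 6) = n^3/3 + 8*n^2/3 + 3*n - 6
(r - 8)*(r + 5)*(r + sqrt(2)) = r^3 - 3*r^2 + sqrt(2)*r^2 - 40*r - 3*sqrt(2)*r - 40*sqrt(2)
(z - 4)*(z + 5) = z^2 + z - 20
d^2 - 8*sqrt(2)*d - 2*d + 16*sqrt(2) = (d - 2)*(d - 8*sqrt(2))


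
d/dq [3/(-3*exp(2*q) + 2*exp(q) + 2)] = (18*exp(q) - 6)*exp(q)/(-3*exp(2*q) + 2*exp(q) + 2)^2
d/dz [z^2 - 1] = 2*z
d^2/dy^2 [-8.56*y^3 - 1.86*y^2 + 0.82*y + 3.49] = -51.36*y - 3.72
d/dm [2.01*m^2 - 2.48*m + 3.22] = 4.02*m - 2.48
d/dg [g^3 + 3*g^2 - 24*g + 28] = 3*g^2 + 6*g - 24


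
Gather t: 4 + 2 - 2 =4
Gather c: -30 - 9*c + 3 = -9*c - 27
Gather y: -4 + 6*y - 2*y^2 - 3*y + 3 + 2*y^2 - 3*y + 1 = 0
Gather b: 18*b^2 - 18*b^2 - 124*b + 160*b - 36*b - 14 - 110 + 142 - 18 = 0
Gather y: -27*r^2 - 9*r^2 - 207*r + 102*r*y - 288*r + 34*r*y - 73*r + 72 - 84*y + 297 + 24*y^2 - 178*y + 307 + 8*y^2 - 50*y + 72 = -36*r^2 - 568*r + 32*y^2 + y*(136*r - 312) + 748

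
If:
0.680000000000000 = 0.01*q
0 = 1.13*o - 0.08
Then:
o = 0.07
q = 68.00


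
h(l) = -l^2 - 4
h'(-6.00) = 12.00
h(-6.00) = -40.00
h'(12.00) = -24.00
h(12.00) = -148.00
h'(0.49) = -0.98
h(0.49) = -4.24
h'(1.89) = -3.78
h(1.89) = -7.57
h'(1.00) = -2.00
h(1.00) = -5.00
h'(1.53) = -3.06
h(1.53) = -6.34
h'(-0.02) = 0.04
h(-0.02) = -4.00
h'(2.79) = -5.58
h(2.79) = -11.78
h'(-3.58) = 7.16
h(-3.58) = -16.82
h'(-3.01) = 6.02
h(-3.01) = -13.06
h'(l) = -2*l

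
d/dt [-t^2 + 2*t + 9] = 2 - 2*t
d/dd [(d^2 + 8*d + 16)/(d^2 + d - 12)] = -7/(d^2 - 6*d + 9)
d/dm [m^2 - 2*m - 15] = 2*m - 2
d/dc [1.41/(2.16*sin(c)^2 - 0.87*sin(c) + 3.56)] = (1.2267 - 6.0912*sin(c))*cos(c)/(2.16*sin(c)^2 - 0.87*sin(c) + 3.56)^2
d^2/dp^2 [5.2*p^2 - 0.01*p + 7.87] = 10.4000000000000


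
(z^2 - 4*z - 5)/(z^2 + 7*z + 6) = (z - 5)/(z + 6)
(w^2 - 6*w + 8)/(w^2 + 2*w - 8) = (w - 4)/(w + 4)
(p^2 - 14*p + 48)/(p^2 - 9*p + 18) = (p - 8)/(p - 3)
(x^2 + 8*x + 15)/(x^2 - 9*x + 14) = (x^2 + 8*x + 15)/(x^2 - 9*x + 14)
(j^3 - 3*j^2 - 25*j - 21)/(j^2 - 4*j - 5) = (j^2 - 4*j - 21)/(j - 5)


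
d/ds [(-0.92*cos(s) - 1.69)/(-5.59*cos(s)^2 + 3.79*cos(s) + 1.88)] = (5.1428*cos(s)^2 + 18.8942*cos(s) - 4.6755)*sin(s)/(31.2481*cos(s)^4 - 42.3722*cos(s)^3 - 6.6543*cos(s)^2 + 14.2504*cos(s) + 3.5344)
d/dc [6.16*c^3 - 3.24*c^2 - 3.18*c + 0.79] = 18.48*c^2 - 6.48*c - 3.18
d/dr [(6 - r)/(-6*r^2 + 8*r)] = 3*(-r^2 + 12*r - 8)/(2*r^2*(9*r^2 - 24*r + 16))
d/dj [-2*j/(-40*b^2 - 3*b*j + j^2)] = 2*(40*b^2 + 3*b*j - j^2 - j*(3*b - 2*j))/(40*b^2 + 3*b*j - j^2)^2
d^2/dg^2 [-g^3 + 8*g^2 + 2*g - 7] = 16 - 6*g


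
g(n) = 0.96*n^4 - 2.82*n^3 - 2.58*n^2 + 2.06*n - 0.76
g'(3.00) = 14.12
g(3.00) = -16.18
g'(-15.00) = -14784.04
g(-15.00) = 57505.34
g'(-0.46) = 2.27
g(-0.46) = -1.94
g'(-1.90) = -45.02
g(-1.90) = 17.87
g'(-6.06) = -1131.92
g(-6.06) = 1814.26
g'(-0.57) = 1.54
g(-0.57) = -2.15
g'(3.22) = 25.93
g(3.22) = -11.82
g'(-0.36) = 2.64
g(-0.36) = -1.69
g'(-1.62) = -28.11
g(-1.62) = 7.73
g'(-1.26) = -12.55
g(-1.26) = 0.61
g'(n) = 3.84*n^3 - 8.46*n^2 - 5.16*n + 2.06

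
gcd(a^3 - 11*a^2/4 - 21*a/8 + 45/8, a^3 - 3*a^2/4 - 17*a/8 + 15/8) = a^2 + a/4 - 15/8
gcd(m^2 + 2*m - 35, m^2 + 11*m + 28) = m + 7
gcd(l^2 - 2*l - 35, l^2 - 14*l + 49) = l - 7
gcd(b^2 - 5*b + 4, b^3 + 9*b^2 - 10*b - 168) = b - 4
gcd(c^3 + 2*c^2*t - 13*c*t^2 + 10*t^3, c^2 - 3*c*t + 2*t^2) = c^2 - 3*c*t + 2*t^2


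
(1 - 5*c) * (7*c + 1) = -35*c^2 + 2*c + 1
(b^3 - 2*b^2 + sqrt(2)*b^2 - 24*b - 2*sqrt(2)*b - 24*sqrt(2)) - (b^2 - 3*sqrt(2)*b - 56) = b^3 - 3*b^2 + sqrt(2)*b^2 - 24*b + sqrt(2)*b - 24*sqrt(2) + 56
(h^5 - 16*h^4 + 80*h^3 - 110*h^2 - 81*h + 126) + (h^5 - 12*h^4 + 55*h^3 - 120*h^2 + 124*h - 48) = 2*h^5 - 28*h^4 + 135*h^3 - 230*h^2 + 43*h + 78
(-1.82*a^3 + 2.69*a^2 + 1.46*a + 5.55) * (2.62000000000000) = -4.7684*a^3 + 7.0478*a^2 + 3.8252*a + 14.541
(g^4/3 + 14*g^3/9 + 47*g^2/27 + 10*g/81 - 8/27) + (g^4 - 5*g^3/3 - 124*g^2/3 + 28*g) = 4*g^4/3 - g^3/9 - 1069*g^2/27 + 2278*g/81 - 8/27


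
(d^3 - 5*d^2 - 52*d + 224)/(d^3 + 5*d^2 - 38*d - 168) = (d^2 - 12*d + 32)/(d^2 - 2*d - 24)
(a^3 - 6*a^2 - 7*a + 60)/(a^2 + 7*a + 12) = (a^2 - 9*a + 20)/(a + 4)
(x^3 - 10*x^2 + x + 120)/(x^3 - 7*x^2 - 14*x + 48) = (x - 5)/(x - 2)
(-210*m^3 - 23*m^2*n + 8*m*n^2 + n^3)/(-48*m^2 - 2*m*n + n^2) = (35*m^2 - 2*m*n - n^2)/(8*m - n)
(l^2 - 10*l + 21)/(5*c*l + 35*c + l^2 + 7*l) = (l^2 - 10*l + 21)/(5*c*l + 35*c + l^2 + 7*l)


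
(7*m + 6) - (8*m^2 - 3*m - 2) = -8*m^2 + 10*m + 8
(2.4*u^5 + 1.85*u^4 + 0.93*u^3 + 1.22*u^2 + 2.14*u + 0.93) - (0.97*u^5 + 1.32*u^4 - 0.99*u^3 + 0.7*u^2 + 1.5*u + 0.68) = 1.43*u^5 + 0.53*u^4 + 1.92*u^3 + 0.52*u^2 + 0.64*u + 0.25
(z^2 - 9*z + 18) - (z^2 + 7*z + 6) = 12 - 16*z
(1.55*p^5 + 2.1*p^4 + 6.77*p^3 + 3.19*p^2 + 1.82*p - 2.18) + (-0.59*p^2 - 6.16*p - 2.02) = 1.55*p^5 + 2.1*p^4 + 6.77*p^3 + 2.6*p^2 - 4.34*p - 4.2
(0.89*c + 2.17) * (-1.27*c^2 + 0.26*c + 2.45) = -1.1303*c^3 - 2.5245*c^2 + 2.7447*c + 5.3165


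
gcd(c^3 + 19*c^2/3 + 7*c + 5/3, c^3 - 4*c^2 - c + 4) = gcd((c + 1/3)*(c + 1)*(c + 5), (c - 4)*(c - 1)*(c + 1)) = c + 1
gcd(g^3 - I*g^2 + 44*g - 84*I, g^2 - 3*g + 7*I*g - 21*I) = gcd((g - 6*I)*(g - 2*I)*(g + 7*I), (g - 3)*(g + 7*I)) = g + 7*I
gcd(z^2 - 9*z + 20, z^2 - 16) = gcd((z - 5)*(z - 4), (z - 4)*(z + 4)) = z - 4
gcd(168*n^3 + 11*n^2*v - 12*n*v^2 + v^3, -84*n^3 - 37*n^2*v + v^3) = -21*n^2 - 4*n*v + v^2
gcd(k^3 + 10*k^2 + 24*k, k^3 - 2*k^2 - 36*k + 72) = k + 6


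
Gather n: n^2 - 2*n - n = n^2 - 3*n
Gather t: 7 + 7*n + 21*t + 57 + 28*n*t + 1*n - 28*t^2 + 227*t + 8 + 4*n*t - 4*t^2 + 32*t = 8*n - 32*t^2 + t*(32*n + 280) + 72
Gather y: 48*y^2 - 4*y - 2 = 48*y^2 - 4*y - 2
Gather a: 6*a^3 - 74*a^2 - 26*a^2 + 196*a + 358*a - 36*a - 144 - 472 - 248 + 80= 6*a^3 - 100*a^2 + 518*a - 784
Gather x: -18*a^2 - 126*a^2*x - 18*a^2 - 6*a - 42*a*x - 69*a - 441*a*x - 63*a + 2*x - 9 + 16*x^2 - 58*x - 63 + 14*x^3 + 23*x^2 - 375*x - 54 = -36*a^2 - 138*a + 14*x^3 + 39*x^2 + x*(-126*a^2 - 483*a - 431) - 126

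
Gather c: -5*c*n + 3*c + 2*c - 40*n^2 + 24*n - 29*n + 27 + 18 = c*(5 - 5*n) - 40*n^2 - 5*n + 45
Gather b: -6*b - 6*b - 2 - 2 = -12*b - 4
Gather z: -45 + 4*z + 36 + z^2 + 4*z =z^2 + 8*z - 9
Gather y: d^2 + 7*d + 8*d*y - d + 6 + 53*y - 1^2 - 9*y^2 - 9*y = d^2 + 6*d - 9*y^2 + y*(8*d + 44) + 5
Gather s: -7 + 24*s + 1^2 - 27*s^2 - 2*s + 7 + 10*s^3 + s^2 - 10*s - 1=10*s^3 - 26*s^2 + 12*s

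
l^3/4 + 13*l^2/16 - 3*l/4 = l*(l/4 + 1)*(l - 3/4)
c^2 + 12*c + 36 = (c + 6)^2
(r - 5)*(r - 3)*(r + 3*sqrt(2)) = r^3 - 8*r^2 + 3*sqrt(2)*r^2 - 24*sqrt(2)*r + 15*r + 45*sqrt(2)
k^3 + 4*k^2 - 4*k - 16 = (k - 2)*(k + 2)*(k + 4)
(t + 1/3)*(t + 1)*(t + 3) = t^3 + 13*t^2/3 + 13*t/3 + 1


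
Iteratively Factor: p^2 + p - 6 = (p + 3)*(p - 2)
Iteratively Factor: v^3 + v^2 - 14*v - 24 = (v + 3)*(v^2 - 2*v - 8) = (v - 4)*(v + 3)*(v + 2)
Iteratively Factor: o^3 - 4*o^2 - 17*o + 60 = (o - 5)*(o^2 + o - 12) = (o - 5)*(o - 3)*(o + 4)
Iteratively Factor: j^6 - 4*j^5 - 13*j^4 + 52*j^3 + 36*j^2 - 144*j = (j - 4)*(j^5 - 13*j^3 + 36*j) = (j - 4)*(j + 3)*(j^4 - 3*j^3 - 4*j^2 + 12*j) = (j - 4)*(j - 3)*(j + 3)*(j^3 - 4*j) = j*(j - 4)*(j - 3)*(j + 3)*(j^2 - 4) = j*(j - 4)*(j - 3)*(j + 2)*(j + 3)*(j - 2)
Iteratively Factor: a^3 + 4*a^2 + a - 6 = (a + 2)*(a^2 + 2*a - 3) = (a - 1)*(a + 2)*(a + 3)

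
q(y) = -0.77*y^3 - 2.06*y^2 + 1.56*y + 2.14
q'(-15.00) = -456.39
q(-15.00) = 2113.99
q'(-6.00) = -56.88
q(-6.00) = 84.94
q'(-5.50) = -45.66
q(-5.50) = 59.35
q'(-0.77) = 3.36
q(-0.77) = 0.07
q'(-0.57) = 3.16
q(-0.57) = 0.72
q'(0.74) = -2.75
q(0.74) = 1.85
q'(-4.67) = -29.58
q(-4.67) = 28.35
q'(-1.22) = 3.15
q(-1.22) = -1.43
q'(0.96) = -4.52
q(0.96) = 1.06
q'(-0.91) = 3.40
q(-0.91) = -0.41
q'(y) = -2.31*y^2 - 4.12*y + 1.56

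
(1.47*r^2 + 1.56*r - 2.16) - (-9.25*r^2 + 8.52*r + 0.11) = 10.72*r^2 - 6.96*r - 2.27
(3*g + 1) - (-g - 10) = 4*g + 11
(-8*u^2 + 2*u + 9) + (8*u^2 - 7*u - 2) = 7 - 5*u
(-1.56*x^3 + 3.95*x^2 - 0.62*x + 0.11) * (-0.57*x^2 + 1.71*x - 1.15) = 0.8892*x^5 - 4.9191*x^4 + 8.9019*x^3 - 5.6654*x^2 + 0.9011*x - 0.1265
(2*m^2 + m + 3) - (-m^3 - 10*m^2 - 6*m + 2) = m^3 + 12*m^2 + 7*m + 1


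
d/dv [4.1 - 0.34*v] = -0.340000000000000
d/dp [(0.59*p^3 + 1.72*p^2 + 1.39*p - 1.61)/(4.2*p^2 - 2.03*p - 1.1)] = (2.478*p^4 - 2.3954*p^3 - 11.2766*p^2 + 9.74*p - 4.7973)/(17.64*p^4 - 17.052*p^3 - 5.1191*p^2 + 4.466*p + 1.21)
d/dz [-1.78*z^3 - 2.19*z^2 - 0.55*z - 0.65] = -5.34*z^2 - 4.38*z - 0.55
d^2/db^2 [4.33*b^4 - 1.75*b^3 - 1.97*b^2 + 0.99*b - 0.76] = 51.96*b^2 - 10.5*b - 3.94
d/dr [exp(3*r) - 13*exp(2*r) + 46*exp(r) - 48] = (3*exp(2*r) - 26*exp(r) + 46)*exp(r)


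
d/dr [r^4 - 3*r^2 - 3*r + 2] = 4*r^3 - 6*r - 3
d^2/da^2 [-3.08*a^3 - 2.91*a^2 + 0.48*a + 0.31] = -18.48*a - 5.82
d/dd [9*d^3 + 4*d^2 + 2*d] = 27*d^2 + 8*d + 2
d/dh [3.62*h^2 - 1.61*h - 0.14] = 7.24*h - 1.61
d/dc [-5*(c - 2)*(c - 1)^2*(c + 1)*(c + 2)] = -25*c^4 + 20*c^3 + 75*c^2 - 50*c - 20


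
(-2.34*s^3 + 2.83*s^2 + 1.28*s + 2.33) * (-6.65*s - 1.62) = 15.561*s^4 - 15.0287*s^3 - 13.0966*s^2 - 17.5681*s - 3.7746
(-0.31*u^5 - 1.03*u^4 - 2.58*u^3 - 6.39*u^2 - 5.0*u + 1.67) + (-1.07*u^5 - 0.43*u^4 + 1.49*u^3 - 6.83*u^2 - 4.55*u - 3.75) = -1.38*u^5 - 1.46*u^4 - 1.09*u^3 - 13.22*u^2 - 9.55*u - 2.08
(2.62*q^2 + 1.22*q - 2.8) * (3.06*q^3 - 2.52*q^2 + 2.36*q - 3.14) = 8.0172*q^5 - 2.8692*q^4 - 5.4592*q^3 + 1.7084*q^2 - 10.4388*q + 8.792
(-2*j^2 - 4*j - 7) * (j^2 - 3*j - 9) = -2*j^4 + 2*j^3 + 23*j^2 + 57*j + 63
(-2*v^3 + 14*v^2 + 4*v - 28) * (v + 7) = -2*v^4 + 102*v^2 - 196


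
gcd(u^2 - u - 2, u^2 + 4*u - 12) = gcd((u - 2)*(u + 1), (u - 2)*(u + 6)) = u - 2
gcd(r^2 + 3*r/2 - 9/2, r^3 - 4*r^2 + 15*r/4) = r - 3/2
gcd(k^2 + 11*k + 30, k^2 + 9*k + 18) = k + 6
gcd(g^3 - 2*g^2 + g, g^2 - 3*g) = g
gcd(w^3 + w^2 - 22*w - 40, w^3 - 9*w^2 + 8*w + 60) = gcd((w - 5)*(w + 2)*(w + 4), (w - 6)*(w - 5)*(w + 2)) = w^2 - 3*w - 10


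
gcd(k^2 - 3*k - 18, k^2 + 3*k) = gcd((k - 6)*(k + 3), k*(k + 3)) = k + 3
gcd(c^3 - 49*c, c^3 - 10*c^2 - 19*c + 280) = c - 7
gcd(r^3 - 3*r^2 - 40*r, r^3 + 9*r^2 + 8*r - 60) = r + 5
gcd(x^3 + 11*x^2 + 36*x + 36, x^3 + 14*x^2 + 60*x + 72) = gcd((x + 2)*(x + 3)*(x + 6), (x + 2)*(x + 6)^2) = x^2 + 8*x + 12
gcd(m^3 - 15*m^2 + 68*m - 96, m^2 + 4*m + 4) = 1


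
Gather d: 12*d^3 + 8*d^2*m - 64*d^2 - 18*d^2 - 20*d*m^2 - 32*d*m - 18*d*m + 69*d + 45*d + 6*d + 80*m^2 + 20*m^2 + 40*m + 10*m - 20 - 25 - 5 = 12*d^3 + d^2*(8*m - 82) + d*(-20*m^2 - 50*m + 120) + 100*m^2 + 50*m - 50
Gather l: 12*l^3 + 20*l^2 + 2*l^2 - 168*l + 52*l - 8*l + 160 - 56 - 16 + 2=12*l^3 + 22*l^2 - 124*l + 90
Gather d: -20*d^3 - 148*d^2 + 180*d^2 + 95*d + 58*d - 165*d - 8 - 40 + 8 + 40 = -20*d^3 + 32*d^2 - 12*d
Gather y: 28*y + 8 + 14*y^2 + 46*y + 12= 14*y^2 + 74*y + 20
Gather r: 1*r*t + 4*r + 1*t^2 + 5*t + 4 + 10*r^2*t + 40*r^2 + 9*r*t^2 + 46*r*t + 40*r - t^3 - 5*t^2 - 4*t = r^2*(10*t + 40) + r*(9*t^2 + 47*t + 44) - t^3 - 4*t^2 + t + 4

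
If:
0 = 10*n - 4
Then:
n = 2/5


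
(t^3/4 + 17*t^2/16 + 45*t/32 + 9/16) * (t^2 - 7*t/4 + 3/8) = t^5/4 + 5*t^4/8 - 23*t^3/64 - 3*t^2/2 - 117*t/256 + 27/128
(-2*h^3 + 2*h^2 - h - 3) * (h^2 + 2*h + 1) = -2*h^5 - 2*h^4 + h^3 - 3*h^2 - 7*h - 3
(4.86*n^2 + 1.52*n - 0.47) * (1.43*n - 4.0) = 6.9498*n^3 - 17.2664*n^2 - 6.7521*n + 1.88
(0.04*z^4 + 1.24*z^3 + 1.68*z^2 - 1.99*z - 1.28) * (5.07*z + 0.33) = 0.2028*z^5 + 6.3*z^4 + 8.9268*z^3 - 9.5349*z^2 - 7.1463*z - 0.4224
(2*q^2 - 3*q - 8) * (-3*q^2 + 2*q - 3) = -6*q^4 + 13*q^3 + 12*q^2 - 7*q + 24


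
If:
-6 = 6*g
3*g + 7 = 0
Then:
No Solution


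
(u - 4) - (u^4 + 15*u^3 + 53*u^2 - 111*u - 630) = -u^4 - 15*u^3 - 53*u^2 + 112*u + 626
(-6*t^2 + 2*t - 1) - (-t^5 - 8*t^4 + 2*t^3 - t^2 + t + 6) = t^5 + 8*t^4 - 2*t^3 - 5*t^2 + t - 7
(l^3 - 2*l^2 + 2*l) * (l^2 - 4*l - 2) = l^5 - 6*l^4 + 8*l^3 - 4*l^2 - 4*l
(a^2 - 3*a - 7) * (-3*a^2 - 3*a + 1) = -3*a^4 + 6*a^3 + 31*a^2 + 18*a - 7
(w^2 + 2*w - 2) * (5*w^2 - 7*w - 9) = 5*w^4 + 3*w^3 - 33*w^2 - 4*w + 18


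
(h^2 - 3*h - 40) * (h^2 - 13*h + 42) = h^4 - 16*h^3 + 41*h^2 + 394*h - 1680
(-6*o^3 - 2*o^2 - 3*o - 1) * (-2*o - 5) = 12*o^4 + 34*o^3 + 16*o^2 + 17*o + 5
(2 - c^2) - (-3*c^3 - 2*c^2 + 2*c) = 3*c^3 + c^2 - 2*c + 2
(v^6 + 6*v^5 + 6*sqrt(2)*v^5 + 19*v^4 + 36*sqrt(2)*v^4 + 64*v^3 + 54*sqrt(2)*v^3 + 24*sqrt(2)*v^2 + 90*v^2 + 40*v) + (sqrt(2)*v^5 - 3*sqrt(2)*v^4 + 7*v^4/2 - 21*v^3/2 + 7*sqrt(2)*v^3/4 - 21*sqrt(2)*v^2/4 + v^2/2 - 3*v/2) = v^6 + 6*v^5 + 7*sqrt(2)*v^5 + 45*v^4/2 + 33*sqrt(2)*v^4 + 107*v^3/2 + 223*sqrt(2)*v^3/4 + 75*sqrt(2)*v^2/4 + 181*v^2/2 + 77*v/2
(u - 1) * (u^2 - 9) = u^3 - u^2 - 9*u + 9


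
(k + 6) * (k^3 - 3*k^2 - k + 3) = k^4 + 3*k^3 - 19*k^2 - 3*k + 18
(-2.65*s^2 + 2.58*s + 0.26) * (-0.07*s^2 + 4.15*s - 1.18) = 0.1855*s^4 - 11.1781*s^3 + 13.8158*s^2 - 1.9654*s - 0.3068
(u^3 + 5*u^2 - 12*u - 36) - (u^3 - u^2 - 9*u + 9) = 6*u^2 - 3*u - 45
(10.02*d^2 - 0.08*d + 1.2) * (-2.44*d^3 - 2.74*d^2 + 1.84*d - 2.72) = -24.4488*d^5 - 27.2596*d^4 + 15.728*d^3 - 30.6896*d^2 + 2.4256*d - 3.264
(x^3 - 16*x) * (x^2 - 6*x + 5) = x^5 - 6*x^4 - 11*x^3 + 96*x^2 - 80*x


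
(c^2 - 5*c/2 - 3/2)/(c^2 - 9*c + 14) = (2*c^2 - 5*c - 3)/(2*(c^2 - 9*c + 14))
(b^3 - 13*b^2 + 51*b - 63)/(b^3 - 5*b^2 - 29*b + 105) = (b - 3)/(b + 5)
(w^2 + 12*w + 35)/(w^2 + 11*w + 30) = (w + 7)/(w + 6)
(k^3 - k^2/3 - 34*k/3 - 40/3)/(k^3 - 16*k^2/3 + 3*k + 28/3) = (3*k^2 + 11*k + 10)/(3*k^2 - 4*k - 7)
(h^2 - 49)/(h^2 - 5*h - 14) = (h + 7)/(h + 2)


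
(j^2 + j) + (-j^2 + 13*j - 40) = 14*j - 40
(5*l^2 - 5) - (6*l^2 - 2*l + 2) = -l^2 + 2*l - 7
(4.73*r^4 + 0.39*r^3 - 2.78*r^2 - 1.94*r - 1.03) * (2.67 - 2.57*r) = -12.1561*r^5 + 11.6268*r^4 + 8.1859*r^3 - 2.4368*r^2 - 2.5327*r - 2.7501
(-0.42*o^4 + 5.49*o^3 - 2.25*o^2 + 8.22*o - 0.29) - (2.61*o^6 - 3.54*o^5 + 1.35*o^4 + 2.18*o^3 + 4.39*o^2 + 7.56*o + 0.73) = -2.61*o^6 + 3.54*o^5 - 1.77*o^4 + 3.31*o^3 - 6.64*o^2 + 0.660000000000001*o - 1.02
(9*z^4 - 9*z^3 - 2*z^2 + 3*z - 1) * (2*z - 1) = 18*z^5 - 27*z^4 + 5*z^3 + 8*z^2 - 5*z + 1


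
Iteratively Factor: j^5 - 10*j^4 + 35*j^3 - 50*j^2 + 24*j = (j - 3)*(j^4 - 7*j^3 + 14*j^2 - 8*j) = (j - 4)*(j - 3)*(j^3 - 3*j^2 + 2*j) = j*(j - 4)*(j - 3)*(j^2 - 3*j + 2) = j*(j - 4)*(j - 3)*(j - 2)*(j - 1)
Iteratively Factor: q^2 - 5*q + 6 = (q - 3)*(q - 2)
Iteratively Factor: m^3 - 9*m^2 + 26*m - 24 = (m - 4)*(m^2 - 5*m + 6) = (m - 4)*(m - 3)*(m - 2)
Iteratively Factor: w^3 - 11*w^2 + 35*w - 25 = (w - 1)*(w^2 - 10*w + 25) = (w - 5)*(w - 1)*(w - 5)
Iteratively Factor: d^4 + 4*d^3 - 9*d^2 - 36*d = (d)*(d^3 + 4*d^2 - 9*d - 36) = d*(d - 3)*(d^2 + 7*d + 12) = d*(d - 3)*(d + 3)*(d + 4)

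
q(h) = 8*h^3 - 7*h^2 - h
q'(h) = 24*h^2 - 14*h - 1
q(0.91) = -0.68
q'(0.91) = 6.13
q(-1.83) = -70.64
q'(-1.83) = 104.99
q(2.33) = 60.86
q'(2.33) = 96.67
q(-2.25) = -124.31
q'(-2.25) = 152.00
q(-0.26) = -0.35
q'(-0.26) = 4.26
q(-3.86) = -560.54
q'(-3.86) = 410.63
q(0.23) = -0.50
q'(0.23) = -2.95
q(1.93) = 29.51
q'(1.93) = 61.38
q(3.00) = 150.00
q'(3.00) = 173.00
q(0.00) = 0.00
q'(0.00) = -1.00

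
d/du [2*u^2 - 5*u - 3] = 4*u - 5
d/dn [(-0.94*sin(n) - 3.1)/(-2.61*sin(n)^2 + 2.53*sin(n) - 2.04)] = (-2.4534*sin(n)^2 - 16.182*sin(n) + 9.7606)*cos(n)/(6.8121*sin(n)^4 - 13.2066*sin(n)^3 + 17.0497*sin(n)^2 - 10.3224*sin(n) + 4.1616)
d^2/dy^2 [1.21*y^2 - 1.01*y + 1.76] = 2.42000000000000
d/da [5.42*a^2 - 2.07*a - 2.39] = 10.84*a - 2.07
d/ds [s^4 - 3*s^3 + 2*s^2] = s*(4*s^2 - 9*s + 4)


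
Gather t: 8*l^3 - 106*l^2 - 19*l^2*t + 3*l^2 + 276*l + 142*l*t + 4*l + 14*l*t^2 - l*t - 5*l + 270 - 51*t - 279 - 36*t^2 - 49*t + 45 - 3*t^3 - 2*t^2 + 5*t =8*l^3 - 103*l^2 + 275*l - 3*t^3 + t^2*(14*l - 38) + t*(-19*l^2 + 141*l - 95) + 36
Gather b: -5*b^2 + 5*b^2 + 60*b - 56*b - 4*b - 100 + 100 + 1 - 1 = 0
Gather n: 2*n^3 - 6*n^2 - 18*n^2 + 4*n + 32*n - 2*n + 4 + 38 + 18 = 2*n^3 - 24*n^2 + 34*n + 60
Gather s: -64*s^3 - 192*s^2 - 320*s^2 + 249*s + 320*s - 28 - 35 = -64*s^3 - 512*s^2 + 569*s - 63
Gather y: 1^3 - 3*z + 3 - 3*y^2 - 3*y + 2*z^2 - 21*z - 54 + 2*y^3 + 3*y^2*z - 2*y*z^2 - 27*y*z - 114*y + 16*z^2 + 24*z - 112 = 2*y^3 + y^2*(3*z - 3) + y*(-2*z^2 - 27*z - 117) + 18*z^2 - 162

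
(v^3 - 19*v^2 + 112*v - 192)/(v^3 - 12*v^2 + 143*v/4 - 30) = 4*(v^2 - 11*v + 24)/(4*v^2 - 16*v + 15)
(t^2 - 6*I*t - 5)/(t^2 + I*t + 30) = (t - I)/(t + 6*I)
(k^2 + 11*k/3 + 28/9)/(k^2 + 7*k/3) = (k + 4/3)/k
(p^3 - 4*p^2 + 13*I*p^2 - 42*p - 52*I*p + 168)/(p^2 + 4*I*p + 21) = (p^2 + p*(-4 + 6*I) - 24*I)/(p - 3*I)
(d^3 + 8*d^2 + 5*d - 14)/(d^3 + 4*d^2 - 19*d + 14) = (d + 2)/(d - 2)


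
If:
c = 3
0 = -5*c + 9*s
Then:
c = 3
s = 5/3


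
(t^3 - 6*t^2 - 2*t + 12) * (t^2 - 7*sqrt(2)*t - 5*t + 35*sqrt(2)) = t^5 - 11*t^4 - 7*sqrt(2)*t^4 + 28*t^3 + 77*sqrt(2)*t^3 - 196*sqrt(2)*t^2 + 22*t^2 - 154*sqrt(2)*t - 60*t + 420*sqrt(2)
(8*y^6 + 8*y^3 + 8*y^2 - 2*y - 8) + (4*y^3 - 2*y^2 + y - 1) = 8*y^6 + 12*y^3 + 6*y^2 - y - 9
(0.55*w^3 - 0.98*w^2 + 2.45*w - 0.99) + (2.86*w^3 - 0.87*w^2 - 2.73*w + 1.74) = 3.41*w^3 - 1.85*w^2 - 0.28*w + 0.75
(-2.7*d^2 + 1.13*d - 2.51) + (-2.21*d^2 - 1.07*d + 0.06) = -4.91*d^2 + 0.0599999999999998*d - 2.45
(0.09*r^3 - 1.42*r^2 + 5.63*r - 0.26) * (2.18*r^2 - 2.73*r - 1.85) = 0.1962*r^5 - 3.3413*r^4 + 15.9835*r^3 - 13.3097*r^2 - 9.7057*r + 0.481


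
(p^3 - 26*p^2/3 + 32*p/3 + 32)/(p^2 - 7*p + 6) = (3*p^2 - 8*p - 16)/(3*(p - 1))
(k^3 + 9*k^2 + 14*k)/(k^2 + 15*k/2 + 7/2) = 2*k*(k + 2)/(2*k + 1)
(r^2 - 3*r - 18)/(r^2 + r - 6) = (r - 6)/(r - 2)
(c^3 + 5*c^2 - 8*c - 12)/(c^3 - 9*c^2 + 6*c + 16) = (c + 6)/(c - 8)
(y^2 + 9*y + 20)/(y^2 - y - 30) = (y + 4)/(y - 6)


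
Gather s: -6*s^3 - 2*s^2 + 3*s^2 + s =-6*s^3 + s^2 + s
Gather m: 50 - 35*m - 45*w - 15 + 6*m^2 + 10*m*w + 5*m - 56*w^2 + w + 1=6*m^2 + m*(10*w - 30) - 56*w^2 - 44*w + 36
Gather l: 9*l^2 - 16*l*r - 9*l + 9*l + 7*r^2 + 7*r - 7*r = 9*l^2 - 16*l*r + 7*r^2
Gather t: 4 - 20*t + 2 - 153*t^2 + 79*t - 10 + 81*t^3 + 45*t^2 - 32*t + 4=81*t^3 - 108*t^2 + 27*t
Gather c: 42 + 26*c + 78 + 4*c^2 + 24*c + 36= 4*c^2 + 50*c + 156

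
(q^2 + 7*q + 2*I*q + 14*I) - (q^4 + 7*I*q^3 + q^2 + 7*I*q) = -q^4 - 7*I*q^3 + 7*q - 5*I*q + 14*I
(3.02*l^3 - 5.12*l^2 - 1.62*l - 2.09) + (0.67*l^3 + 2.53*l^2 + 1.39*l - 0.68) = 3.69*l^3 - 2.59*l^2 - 0.23*l - 2.77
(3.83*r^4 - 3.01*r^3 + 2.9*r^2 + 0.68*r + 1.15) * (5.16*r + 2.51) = 19.7628*r^5 - 5.9183*r^4 + 7.4089*r^3 + 10.7878*r^2 + 7.6408*r + 2.8865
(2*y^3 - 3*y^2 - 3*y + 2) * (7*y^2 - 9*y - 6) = 14*y^5 - 39*y^4 - 6*y^3 + 59*y^2 - 12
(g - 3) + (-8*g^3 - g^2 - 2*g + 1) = -8*g^3 - g^2 - g - 2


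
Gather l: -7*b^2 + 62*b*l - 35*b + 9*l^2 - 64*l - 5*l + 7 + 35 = -7*b^2 - 35*b + 9*l^2 + l*(62*b - 69) + 42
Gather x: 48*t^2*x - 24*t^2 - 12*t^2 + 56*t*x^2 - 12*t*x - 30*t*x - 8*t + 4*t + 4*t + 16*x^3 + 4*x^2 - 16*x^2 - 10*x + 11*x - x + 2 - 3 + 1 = -36*t^2 + 16*x^3 + x^2*(56*t - 12) + x*(48*t^2 - 42*t)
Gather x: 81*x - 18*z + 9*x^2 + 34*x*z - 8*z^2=9*x^2 + x*(34*z + 81) - 8*z^2 - 18*z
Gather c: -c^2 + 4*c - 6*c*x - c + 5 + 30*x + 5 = -c^2 + c*(3 - 6*x) + 30*x + 10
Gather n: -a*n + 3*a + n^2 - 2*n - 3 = 3*a + n^2 + n*(-a - 2) - 3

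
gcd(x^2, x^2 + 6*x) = x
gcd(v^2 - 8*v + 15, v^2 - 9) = v - 3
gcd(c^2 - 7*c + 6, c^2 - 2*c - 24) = c - 6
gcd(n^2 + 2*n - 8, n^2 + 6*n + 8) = n + 4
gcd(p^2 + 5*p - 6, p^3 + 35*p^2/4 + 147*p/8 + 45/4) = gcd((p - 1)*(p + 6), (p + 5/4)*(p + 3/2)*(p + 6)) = p + 6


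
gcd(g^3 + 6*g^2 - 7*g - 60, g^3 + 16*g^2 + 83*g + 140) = g^2 + 9*g + 20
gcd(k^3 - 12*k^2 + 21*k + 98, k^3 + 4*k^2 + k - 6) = k + 2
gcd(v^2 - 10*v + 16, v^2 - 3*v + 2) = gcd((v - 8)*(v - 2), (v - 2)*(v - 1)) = v - 2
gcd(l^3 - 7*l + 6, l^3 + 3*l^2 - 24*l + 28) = l - 2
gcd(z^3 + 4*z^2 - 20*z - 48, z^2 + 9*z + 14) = z + 2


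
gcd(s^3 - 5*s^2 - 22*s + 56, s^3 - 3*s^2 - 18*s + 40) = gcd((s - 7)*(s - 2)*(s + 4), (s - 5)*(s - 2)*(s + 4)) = s^2 + 2*s - 8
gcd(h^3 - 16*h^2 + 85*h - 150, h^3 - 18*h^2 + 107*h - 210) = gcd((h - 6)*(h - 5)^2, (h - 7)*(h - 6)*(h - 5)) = h^2 - 11*h + 30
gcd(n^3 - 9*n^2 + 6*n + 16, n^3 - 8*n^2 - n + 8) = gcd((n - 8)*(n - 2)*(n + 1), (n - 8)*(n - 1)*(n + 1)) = n^2 - 7*n - 8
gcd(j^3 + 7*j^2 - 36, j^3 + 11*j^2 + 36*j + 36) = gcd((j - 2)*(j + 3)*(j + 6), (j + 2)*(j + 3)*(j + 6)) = j^2 + 9*j + 18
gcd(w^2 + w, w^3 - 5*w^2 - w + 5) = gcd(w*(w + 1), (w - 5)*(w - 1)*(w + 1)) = w + 1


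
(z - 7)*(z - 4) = z^2 - 11*z + 28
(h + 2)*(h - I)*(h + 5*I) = h^3 + 2*h^2 + 4*I*h^2 + 5*h + 8*I*h + 10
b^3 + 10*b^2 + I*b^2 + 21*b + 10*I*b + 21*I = (b + 3)*(b + 7)*(b + I)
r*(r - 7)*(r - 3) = r^3 - 10*r^2 + 21*r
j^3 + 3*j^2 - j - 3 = (j - 1)*(j + 1)*(j + 3)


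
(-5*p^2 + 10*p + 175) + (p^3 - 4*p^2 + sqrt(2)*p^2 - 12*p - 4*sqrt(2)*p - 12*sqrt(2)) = p^3 - 9*p^2 + sqrt(2)*p^2 - 4*sqrt(2)*p - 2*p - 12*sqrt(2) + 175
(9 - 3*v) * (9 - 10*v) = 30*v^2 - 117*v + 81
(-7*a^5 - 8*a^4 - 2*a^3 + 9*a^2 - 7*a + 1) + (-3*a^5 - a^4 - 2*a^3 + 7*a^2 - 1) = -10*a^5 - 9*a^4 - 4*a^3 + 16*a^2 - 7*a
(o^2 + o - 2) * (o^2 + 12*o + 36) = o^4 + 13*o^3 + 46*o^2 + 12*o - 72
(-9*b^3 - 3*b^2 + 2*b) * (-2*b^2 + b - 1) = 18*b^5 - 3*b^4 + 2*b^3 + 5*b^2 - 2*b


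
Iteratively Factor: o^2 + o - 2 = (o + 2)*(o - 1)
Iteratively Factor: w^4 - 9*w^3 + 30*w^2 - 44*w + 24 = (w - 2)*(w^3 - 7*w^2 + 16*w - 12) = (w - 2)^2*(w^2 - 5*w + 6) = (w - 2)^3*(w - 3)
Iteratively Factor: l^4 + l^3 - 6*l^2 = (l)*(l^3 + l^2 - 6*l) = l^2*(l^2 + l - 6) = l^2*(l + 3)*(l - 2)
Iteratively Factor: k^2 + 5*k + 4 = (k + 1)*(k + 4)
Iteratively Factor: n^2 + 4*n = (n)*(n + 4)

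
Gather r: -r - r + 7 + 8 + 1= 16 - 2*r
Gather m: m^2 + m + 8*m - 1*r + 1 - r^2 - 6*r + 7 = m^2 + 9*m - r^2 - 7*r + 8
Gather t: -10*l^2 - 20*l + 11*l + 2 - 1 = -10*l^2 - 9*l + 1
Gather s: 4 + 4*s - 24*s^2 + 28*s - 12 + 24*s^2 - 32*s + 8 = 0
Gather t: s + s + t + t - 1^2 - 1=2*s + 2*t - 2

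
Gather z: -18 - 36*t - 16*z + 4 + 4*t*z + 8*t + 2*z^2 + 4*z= -28*t + 2*z^2 + z*(4*t - 12) - 14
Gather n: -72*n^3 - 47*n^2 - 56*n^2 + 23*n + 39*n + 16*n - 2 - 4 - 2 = -72*n^3 - 103*n^2 + 78*n - 8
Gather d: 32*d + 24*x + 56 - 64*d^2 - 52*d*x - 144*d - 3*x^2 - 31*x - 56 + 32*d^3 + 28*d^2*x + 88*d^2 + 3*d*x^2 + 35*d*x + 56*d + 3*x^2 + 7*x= 32*d^3 + d^2*(28*x + 24) + d*(3*x^2 - 17*x - 56)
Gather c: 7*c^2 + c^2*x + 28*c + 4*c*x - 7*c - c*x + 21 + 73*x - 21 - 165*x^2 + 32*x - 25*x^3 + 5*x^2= c^2*(x + 7) + c*(3*x + 21) - 25*x^3 - 160*x^2 + 105*x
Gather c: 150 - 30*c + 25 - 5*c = 175 - 35*c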